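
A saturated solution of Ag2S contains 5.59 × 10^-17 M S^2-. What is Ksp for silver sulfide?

6.99 × 10^-49

Ag2S(s) ⇌ 2 Ag^+(aq) + S^2-(aq)
Stoichiometry gives [Ag^+] = (2/1)[S^2-] = 1.118 × 10^-16 M.
Ksp = [Ag^+]^2[S^2-]
Ksp = (1.118 × 10^-16)^2 × 5.59 × 10^-17 = 6.99 x 10^-49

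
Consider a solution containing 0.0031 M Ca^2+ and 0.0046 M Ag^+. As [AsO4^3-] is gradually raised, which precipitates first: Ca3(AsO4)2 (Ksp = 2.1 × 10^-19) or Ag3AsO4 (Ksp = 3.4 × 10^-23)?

Each salt begins to precipitate when Q = Ksp, i.e. when [AsO4^3-] reaches its threshold.
For Ca3(AsO4)2: 2.1 × 10^-19 = (0.0031)^3 × [AsO4^3-]^2  ⇒  [AsO4^3-] = 2.7 × 10^-6 M.
For Ag3AsO4: 3.4 × 10^-23 = (0.0046)^3 × [AsO4^3-]  ⇒  [AsO4^3-] = 3.5 × 10^-16 M.
The salt with the lower threshold [AsO4^3-] precipitates first: Ag3AsO4.

Ag3AsO4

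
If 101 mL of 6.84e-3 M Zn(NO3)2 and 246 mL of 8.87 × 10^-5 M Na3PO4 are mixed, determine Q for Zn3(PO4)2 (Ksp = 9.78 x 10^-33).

Q ≈ 3.12e-17

Total volume = 101 + 246 = 347 mL.
[Zn^2+] = 6.84 × 10^-3 × (101/347) = 1.991 x 10^-3 M
[PO4^3-] = 8.87 × 10^-5 × (246/347) = 6.288 × 10^-5 M
Zn3(PO4)2(s) ⇌ 3 Zn^2+ + 2 PO4^3-, so Q = [Zn^2+]^3[PO4^3-]^2
Q = (1.991 x 10^-3)^3(6.288 × 10^-5)^2 = 3.12 x 10^-17
Q > Ksp, so Zn3(PO4)2 will precipitate.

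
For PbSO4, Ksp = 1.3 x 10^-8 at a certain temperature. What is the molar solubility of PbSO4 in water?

PbSO4(s) <=> Pb^2+(aq) + SO4^2-(aq)
Ksp = [Pb^2+][SO4^2-]
For each mole of PbSO4 that dissolves: [Pb^2+] = s, [SO4^2-] = s.
Ksp = s × s = s^2
s = (1.3 x 10^-8)^(1/2) = 1.1 × 10^-4 M

s = 1.1 × 10^-4 M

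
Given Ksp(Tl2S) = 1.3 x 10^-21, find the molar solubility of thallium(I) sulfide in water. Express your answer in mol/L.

Tl2S(s) ⇌ 2 Tl^+ + S^2-
Ksp = [Tl^+]^2[S^2-]
For each mole of Tl2S that dissolves: [Tl^+] = 2s, [S^2-] = s.
So Ksp = (2s)^2 × s = 4s^3
s^3 = 1.3 x 10^-21 / 4, so s = 6.9 x 10^-8 M

s = 6.9 × 10^-8 M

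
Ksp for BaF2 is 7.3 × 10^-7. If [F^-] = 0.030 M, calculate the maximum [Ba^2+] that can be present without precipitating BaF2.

8.1 × 10^-4 M

BaF2(s) <=> Ba^2+(aq) + 2 F^-(aq)
Ksp = [Ba^2+][F^-]^2
Precipitation begins when Q = Ksp. With [F^-] = 0.030 M:
7.3 × 10^-7 = (0.030)^2 × [Ba^2+]
[Ba^2+] = (7.3 × 10^-7 / 9.00 × 10^-4) = 8.1 × 10^-4 M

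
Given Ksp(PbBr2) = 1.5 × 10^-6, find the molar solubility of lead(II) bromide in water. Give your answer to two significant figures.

PbBr2(s) ⇌ Pb^2+(aq) + 2 Br^-(aq)
Ksp = [Pb^2+][Br^-]^2
With molar solubility s: [Pb^2+] = s, [Br^-] = 2s.
Ksp = s(2s)^2 = 4s^3
s = (1.5 × 10^-6 / 4)^(1/3) = 7.2 × 10^-3 M

7.2 × 10^-3 M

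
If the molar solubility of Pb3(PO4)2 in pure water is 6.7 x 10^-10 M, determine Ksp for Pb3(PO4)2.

Ksp = 1.5 × 10^-44

Pb3(PO4)2(s) ⇌ 3 Pb^2+(aq) + 2 PO4^3-(aq)
For each mole of Pb3(PO4)2 that dissolves: [Pb^2+] = 3s, [PO4^3-] = 2s.
Ksp = [Pb^2+]^3[PO4^3-]^2
So Ksp = (3s)^3 × (2s)^2 = 108s^5
With s = 6.7 × 10^-10: Ksp = 1.5 × 10^-44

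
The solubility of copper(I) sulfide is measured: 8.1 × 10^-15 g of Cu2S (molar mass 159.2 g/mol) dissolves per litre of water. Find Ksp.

Ksp = 5.3 x 10^-49

Molar solubility s = (8.1 × 10^-15 g/L) / (159.2 g/mol) = 5.09 x 10^-17 M.
Cu2S(s) ⇌ 2 Cu^+(aq) + S^2-(aq)
For each mole of Cu2S that dissolves: [Cu^+] = 2s, [S^2-] = s.
Ksp = [Cu^+]^2[S^2-]
So Ksp = (2s)^2 × s = 4s^3
Ksp = 4 × (5.09 x 10^-17)^3 = 5.3 × 10^-49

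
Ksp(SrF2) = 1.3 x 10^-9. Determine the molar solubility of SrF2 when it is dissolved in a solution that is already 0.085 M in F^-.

SrF2(s) ⇌ Sr^2+ + 2 F^-
Ksp = [Sr^2+][F^-]^2
Let s = moles of SrF2 that dissolve per litre. [Sr^2+] = s, [F^-] = 0.085 + 2s ≈ 0.085 (common-ion effect: F^- is already 0.085 M).
Ksp ≈ s × (0.085)^2
s = 1.8 × 10^-7 M
Check: 2s = 3.6 × 10^-7 ≪ 0.085, so the approximation is valid.

s = 1.8 × 10^-7 M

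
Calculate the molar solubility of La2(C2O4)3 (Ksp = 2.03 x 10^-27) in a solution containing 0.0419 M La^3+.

s = 3.50 × 10^-9 M

La2(C2O4)3(s) ⇌ 2 La^3+(aq) + 3 C2O4^2-(aq)
Ksp = [La^3+]^2[C2O4^2-]^3
Let s = moles of La2(C2O4)3 that dissolve per litre. [La^3+] = 0.0419 + 2s ≈ 0.0419, [C2O4^2-] = 3s (since the La^3+ already present dominates).
Ksp ≈ (0.0419)^2 × (3s)^3
s = 3.50 × 10^-9 M
Check: 2s = 7.0 x 10^-9 ≪ 0.0419, so the approximation is valid.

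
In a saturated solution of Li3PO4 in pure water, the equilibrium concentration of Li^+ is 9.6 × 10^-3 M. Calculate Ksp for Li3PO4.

Li3PO4(s) <=> 3 Li^+ + PO4^3-
Stoichiometry gives [PO4^3-] = (1/3)[Li^+] = 3.20 × 10^-3 M.
Ksp = [Li^+]^3[PO4^3-]
Ksp = (9.6 x 10^-3)^3 × 3.20 × 10^-3 = 2.8 × 10^-9

Ksp = 2.8 × 10^-9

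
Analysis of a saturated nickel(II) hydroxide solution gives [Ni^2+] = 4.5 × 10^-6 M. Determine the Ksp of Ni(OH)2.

Ni(OH)2(s) ⇌ Ni^2+(aq) + 2 OH^-(aq)
Stoichiometry gives [OH^-] = (2/1)[Ni^2+] = 9.00 × 10^-6 M.
Ksp = [Ni^2+][OH^-]^2
Ksp = 4.5 × 10^-6 × (9.00 × 10^-6)^2 = 3.6 × 10^-16

Ksp = 3.6 x 10^-16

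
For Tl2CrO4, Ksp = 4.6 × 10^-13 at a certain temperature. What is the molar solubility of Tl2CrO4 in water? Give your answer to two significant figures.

s = 4.9e-5 M

Tl2CrO4(s) <=> 2 Tl^+ + CrO4^2-
Ksp = [Tl^+]^2[CrO4^2-]
With molar solubility s: [Tl^+] = 2s, [CrO4^2-] = s.
Ksp = (2s)^2s = 4s^3
s = (4.6 × 10^-13 / 4)^(1/3) = 4.9 × 10^-5 M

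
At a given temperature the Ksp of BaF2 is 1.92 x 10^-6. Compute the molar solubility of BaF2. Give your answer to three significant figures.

7.83 x 10^-3 M

BaF2(s) ⇌ Ba^2+ + 2 F^-
Ksp = [Ba^2+][F^-]^2
For each mole of BaF2 that dissolves: [Ba^2+] = s, [F^-] = 2s.
Ksp = s(2s)^2 = 4s^3
Solving, s = (1.92 x 10^-6/4)^(1/3) = 7.83 x 10^-3 M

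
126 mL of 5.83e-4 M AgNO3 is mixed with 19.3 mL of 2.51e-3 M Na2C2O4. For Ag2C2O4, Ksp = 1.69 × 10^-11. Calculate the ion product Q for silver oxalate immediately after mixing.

Total volume = 126 + 19.3 = 145.3 mL.
[Ag^+] = 5.83 x 10^-4 × (126/145.3) = 5.056 × 10^-4 M
[C2O4^2-] = 2.51 × 10^-3 × (19.3/145.3) = 3.334 x 10^-4 M
Ag2C2O4(s) <=> 2 Ag^+(aq) + C2O4^2-(aq), so Q = [Ag^+]^2[C2O4^2-]
Q = (5.056 x 10^-4)^2(3.334 × 10^-4) = 8.52 x 10^-11
Q > Ksp, so Ag2C2O4 will precipitate.

Q = 8.52e-11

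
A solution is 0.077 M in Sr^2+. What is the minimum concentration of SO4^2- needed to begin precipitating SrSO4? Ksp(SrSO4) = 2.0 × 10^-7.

2.6 x 10^-6 M

SrSO4(s) <=> Sr^2+ + SO4^2-
Ksp = [Sr^2+][SO4^2-]
Precipitation begins when Q = Ksp. With [Sr^2+] = 0.077 M:
2.0 × 10^-7 = (0.077) × [SO4^2-]
[SO4^2-] = (2.0 × 10^-7 / 7.7 × 10^-2) = 2.6 × 10^-6 M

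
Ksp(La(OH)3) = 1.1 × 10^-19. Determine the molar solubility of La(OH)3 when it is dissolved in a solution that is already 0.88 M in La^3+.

s ≈ 1.7 x 10^-7 M

La(OH)3(s) ⇌ La^3+ + 3 OH^-
Ksp = [La^3+][OH^-]^3
Let s = moles of La(OH)3 that dissolve per litre. [La^3+] = 0.88 + s ≈ 0.88, [OH^-] = 3s (Ksp is small, so little additional dissolves).
Ksp ≈ 0.88 × (3s)^3
s = 1.7 x 10^-7 M
Check: s = 1.7 × 10^-7 ≪ 0.88, so the approximation is valid.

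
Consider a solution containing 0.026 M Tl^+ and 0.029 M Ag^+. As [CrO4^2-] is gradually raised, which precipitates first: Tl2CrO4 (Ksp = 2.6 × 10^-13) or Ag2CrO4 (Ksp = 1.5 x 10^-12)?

Precipitation of each salt starts when its ion product equals its Ksp.
For Tl2CrO4: 2.6 × 10^-13 = (0.026)^2 × [CrO4^2-]  ⇒  [CrO4^2-] = 3.8 x 10^-10 M.
For Ag2CrO4: 1.5 x 10^-12 = (0.029)^2 × [CrO4^2-]  ⇒  [CrO4^2-] = 1.8 × 10^-9 M.
The salt with the lower threshold [CrO4^2-] precipitates first: Tl2CrO4.

Tl2CrO4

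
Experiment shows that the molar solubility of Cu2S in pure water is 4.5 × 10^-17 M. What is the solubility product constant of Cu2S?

3.6 × 10^-49

Cu2S(s) ⇌ 2 Cu^+ + S^2-
If s mol/L of Cu2S dissolves, [Cu^+] = 2s and [S^2-] = s.
Ksp = [Cu^+]^2[S^2-]
Substituting: Ksp = (2s)^2s = 4s^3
Ksp = 4 × (4.5 × 10^-17)^3 = 3.6 x 10^-49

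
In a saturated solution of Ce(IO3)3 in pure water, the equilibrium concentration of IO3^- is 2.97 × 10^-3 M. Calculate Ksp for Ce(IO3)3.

Ce(IO3)3(s) ⇌ Ce^3+(aq) + 3 IO3^-(aq)
Stoichiometry gives [Ce^3+] = (1/3)[IO3^-] = 9.900 × 10^-4 M.
Ksp = [Ce^3+][IO3^-]^3
Ksp = 9.900 × 10^-4 × (2.97 × 10^-3)^3 = 2.59 × 10^-11

Ksp = 2.59 × 10^-11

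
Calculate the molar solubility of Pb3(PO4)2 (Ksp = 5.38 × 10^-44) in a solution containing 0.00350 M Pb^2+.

Pb3(PO4)2(s) ⇌ 3 Pb^2+ + 2 PO4^3-
Ksp = [Pb^2+]^3[PO4^3-]^2
Let s = moles of Pb3(PO4)2 that dissolve per litre. [Pb^2+] = 0.00350 + 3s ≈ 0.00350, [PO4^3-] = 2s (Ksp is small, so little additional dissolves).
Ksp ≈ (0.00350)^3 × (2s)^2
s = 5.60 × 10^-19 M
Check: 3s = 1.7 × 10^-18 ≪ 0.00350, so the approximation is valid.

s = 5.60e-19 M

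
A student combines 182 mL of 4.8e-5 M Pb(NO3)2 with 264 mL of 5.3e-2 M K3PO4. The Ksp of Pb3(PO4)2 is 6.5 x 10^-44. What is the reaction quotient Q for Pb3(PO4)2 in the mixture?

Q = 7.4 × 10^-18

Total volume = 182 + 264 = 446 mL.
[Pb^2+] = 4.8 × 10^-5 × (182/446) = 1.96 × 10^-5 M
[PO4^3-] = 5.3 × 10^-2 × (264/446) = 3.14 × 10^-2 M
Pb3(PO4)2(s) ⇌ 3 Pb^2+(aq) + 2 PO4^3-(aq), so Q = [Pb^2+]^3[PO4^3-]^2
Q = (1.96 x 10^-5)^3(3.14 x 10^-2)^2 = 7.4 × 10^-18
Q > Ksp, so Pb3(PO4)2 will precipitate.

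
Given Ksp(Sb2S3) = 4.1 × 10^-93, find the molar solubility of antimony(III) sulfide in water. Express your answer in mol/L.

Sb2S3(s) ⇌ 2 Sb^3+ + 3 S^2-
Ksp = [Sb^3+]^2[S^2-]^3
With molar solubility s: [Sb^3+] = 2s, [S^2-] = 3s.
Ksp = (2s)^2(3s)^3 = 108s^5
s = (4.1 × 10^-93 / 108)^(1/5) = 1.3 x 10^-19 M

s = 1.3 x 10^-19 M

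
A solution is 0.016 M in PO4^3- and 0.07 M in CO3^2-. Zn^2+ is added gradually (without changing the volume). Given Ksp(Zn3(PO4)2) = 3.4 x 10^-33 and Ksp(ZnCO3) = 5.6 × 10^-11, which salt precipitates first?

Each salt begins to precipitate when Q = Ksp, i.e. when [Zn^2+] reaches its threshold.
For Zn3(PO4)2: 3.4 x 10^-33 = (0.016)^2 × [Zn^2+]^3  ⇒  [Zn^2+] = 2.4 × 10^-10 M.
For ZnCO3: 5.6 × 10^-11 = 0.07 × [Zn^2+]  ⇒  [Zn^2+] = 8.0 × 10^-10 M.
The salt with the lower threshold [Zn^2+] precipitates first: Zn3(PO4)2.

Zn3(PO4)2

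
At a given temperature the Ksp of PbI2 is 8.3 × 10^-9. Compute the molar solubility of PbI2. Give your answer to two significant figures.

PbI2(s) <=> Pb^2+(aq) + 2 I^-(aq)
Ksp = [Pb^2+][I^-]^2
With molar solubility s: [Pb^2+] = s, [I^-] = 2s.
So Ksp = s × (2s)^2 = 4s^3
Solving, s = (8.3 × 10^-9/4)^(1/3) = 1.3 × 10^-3 M

s ≈ 1.3 × 10^-3 M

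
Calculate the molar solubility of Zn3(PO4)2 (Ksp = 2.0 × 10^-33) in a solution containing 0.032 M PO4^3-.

Zn3(PO4)2(s) ⇌ 3 Zn^2+ + 2 PO4^3-
Ksp = [Zn^2+]^3[PO4^3-]^2
Let s = moles of Zn3(PO4)2 that dissolve per litre. [Zn^2+] = 3s, [PO4^3-] = 0.032 + 2s ≈ 0.032 (since the PO4^3- already present dominates).
Ksp ≈ (3s)^3 × (0.032)^2
s = 4.2 x 10^-11 M
Check: 2s = 8.3 × 10^-11 ≪ 0.032, so the approximation is valid.

s ≈ 4.2e-11 M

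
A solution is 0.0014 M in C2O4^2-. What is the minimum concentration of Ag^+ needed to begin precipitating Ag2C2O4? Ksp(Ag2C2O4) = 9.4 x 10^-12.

[Ag^+] ≈ 8.2 × 10^-5 M

Ag2C2O4(s) ⇌ 2 Ag^+(aq) + C2O4^2-(aq)
Ksp = [Ag^+]^2[C2O4^2-]
Precipitation begins when Q = Ksp. With [C2O4^2-] = 0.0014 M:
9.4 x 10^-12 = (0.0014) × [Ag^+]^2
[Ag^+] = (9.4 x 10^-12 / 1.4 x 10^-3)^(1/2) = 8.2 × 10^-5 M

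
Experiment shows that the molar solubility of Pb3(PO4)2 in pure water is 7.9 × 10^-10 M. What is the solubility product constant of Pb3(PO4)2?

Pb3(PO4)2(s) ⇌ 3 Pb^2+(aq) + 2 PO4^3-(aq)
Let s = molar solubility. Then [Pb^2+] = 3s and [PO4^3-] = 2s.
Ksp = [Pb^2+]^3[PO4^3-]^2
Substituting: Ksp = (3s)^3(2s)^2 = 108s^5
Ksp = 108 × (7.9 × 10^-10)^5 = 3.3 × 10^-44

3.3e-44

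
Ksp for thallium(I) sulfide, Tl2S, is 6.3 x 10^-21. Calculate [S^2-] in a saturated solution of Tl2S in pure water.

Tl2S(s) ⇌ 2 Tl^+(aq) + S^2-(aq)
Ksp = [Tl^+]^2[S^2-]
With molar solubility s: [Tl^+] = 2s, [S^2-] = s.
Ksp = (2s)^2s = 4s^3
s^3 = 6.3 x 10^-21 / 4, so s = 1.16 × 10^-7 M
[S^2-] = s = 1.2 × 10^-7 M

[S^2-] ≈ 1.2 × 10^-7 M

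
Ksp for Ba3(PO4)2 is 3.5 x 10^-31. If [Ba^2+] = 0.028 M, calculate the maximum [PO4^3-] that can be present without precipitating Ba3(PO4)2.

Ba3(PO4)2(s) ⇌ 3 Ba^2+(aq) + 2 PO4^3-(aq)
Ksp = [Ba^2+]^3[PO4^3-]^2
Precipitation begins when Q = Ksp. With [Ba^2+] = 0.028 M:
3.5 x 10^-31 = (0.028)^3 × [PO4^3-]^2
[PO4^3-] = (3.5 x 10^-31 / 2.20 × 10^-5)^(1/2) = 1.3 × 10^-13 M

[PO4^3-] = 1.3 × 10^-13 M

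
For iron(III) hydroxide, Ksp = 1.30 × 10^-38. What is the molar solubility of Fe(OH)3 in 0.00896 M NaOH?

Fe(OH)3(s) ⇌ Fe^3+ + 3 OH^-
Ksp = [Fe^3+][OH^-]^3
If s mol/L dissolves here, [Fe^3+] = s, [OH^-] = 0.00896 + 3s ≈ 0.00896 (Ksp is small, so little additional dissolves).
Ksp ≈ s × (0.00896)^3
s = 1.81 x 10^-32 M
Check: 3s = 5.4 × 10^-32 ≪ 0.00896, so the approximation is valid.

s = 1.81 x 10^-32 M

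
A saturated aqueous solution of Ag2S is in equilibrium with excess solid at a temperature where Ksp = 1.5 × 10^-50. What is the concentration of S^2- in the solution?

[S^2-] ≈ 1.6 x 10^-17 M

Ag2S(s) ⇌ 2 Ag^+ + S^2-
Ksp = [Ag^+]^2[S^2-]
With molar solubility s: [Ag^+] = 2s, [S^2-] = s.
Ksp = (2s)^2s = 4s^3
Solving, s = (1.5 × 10^-50/4)^(1/3) = 1.55 × 10^-17 M
[S^2-] = s = 1.6 × 10^-17 M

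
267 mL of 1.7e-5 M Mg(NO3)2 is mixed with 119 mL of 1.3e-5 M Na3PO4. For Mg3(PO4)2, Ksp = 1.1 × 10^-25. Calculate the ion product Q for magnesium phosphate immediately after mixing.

2.6 x 10^-26

Total volume = 267 + 119 = 386 mL.
[Mg^2+] = 1.7 x 10^-5 × (267/386) = 1.18 x 10^-5 M
[PO4^3-] = 1.3 × 10^-5 × (119/386) = 4.01 × 10^-6 M
Mg3(PO4)2(s) ⇌ 3 Mg^2+ + 2 PO4^3-, so Q = [Mg^2+]^3[PO4^3-]^2
Q = (1.18 × 10^-5)^3(4.01 × 10^-6)^2 = 2.6 x 10^-26
Q < Ksp, so no precipitate of Mg3(PO4)2 forms.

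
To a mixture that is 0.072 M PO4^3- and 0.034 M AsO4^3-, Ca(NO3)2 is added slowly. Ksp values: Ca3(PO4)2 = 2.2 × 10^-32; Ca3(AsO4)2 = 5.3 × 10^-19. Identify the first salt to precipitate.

Each salt begins to precipitate when Q = Ksp, i.e. when [Ca^2+] reaches its threshold.
For Ca3(PO4)2: 2.2 × 10^-32 = (0.072)^2 × [Ca^2+]^3  ⇒  [Ca^2+] = 1.6 × 10^-10 M.
For Ca3(AsO4)2: 5.3 × 10^-19 = (0.034)^2 × [Ca^2+]^3  ⇒  [Ca^2+] = 7.7 × 10^-6 M.
The salt with the lower threshold [Ca^2+] precipitates first: Ca3(PO4)2.

Ca3(PO4)2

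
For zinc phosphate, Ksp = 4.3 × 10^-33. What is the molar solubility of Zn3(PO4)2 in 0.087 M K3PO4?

Zn3(PO4)2(s) ⇌ 3 Zn^2+ + 2 PO4^3-
Ksp = [Zn^2+]^3[PO4^3-]^2
Let s = moles of Zn3(PO4)2 that dissolve per litre. [Zn^2+] = 3s, [PO4^3-] = 0.087 + 2s ≈ 0.087 (Ksp is small, so little additional dissolves).
Ksp ≈ (3s)^3 × (0.087)^2
s = 2.8 x 10^-11 M
Check: 2s = 5.5 × 10^-11 ≪ 0.087, so the approximation is valid.

2.8e-11 M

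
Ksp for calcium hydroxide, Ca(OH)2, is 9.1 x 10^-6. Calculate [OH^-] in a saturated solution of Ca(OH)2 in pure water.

Ca(OH)2(s) ⇌ Ca^2+(aq) + 2 OH^-(aq)
Ksp = [Ca^2+][OH^-]^2
With molar solubility s: [Ca^2+] = s, [OH^-] = 2s.
Substituting: Ksp = s(2s)^2 = 4s^3
Solving, s = (9.1 x 10^-6/4)^(1/3) = 1.32 × 10^-2 M
[OH^-] = 2s = 2.6 × 10^-2 M

0.026 M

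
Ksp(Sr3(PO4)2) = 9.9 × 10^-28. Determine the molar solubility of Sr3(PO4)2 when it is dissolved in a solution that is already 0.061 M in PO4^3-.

Sr3(PO4)2(s) <=> 3 Sr^2+(aq) + 2 PO4^3-(aq)
Ksp = [Sr^2+]^3[PO4^3-]^2
Let s = moles of Sr3(PO4)2 that dissolve per litre. [Sr^2+] = 3s, [PO4^3-] = 0.061 + 2s ≈ 0.061 (common-ion effect: PO4^3- is already 0.061 M).
Ksp ≈ (3s)^3 × (0.061)^2
s = 2.1 x 10^-9 M
Check: 2s = 4.3 x 10^-9 ≪ 0.061, so the approximation is valid.

s = 2.1e-9 M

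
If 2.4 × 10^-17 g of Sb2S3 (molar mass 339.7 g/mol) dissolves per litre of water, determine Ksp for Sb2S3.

Ksp = 1.9e-94

Molar solubility s = (2.4 × 10^-17 g/L) / (339.7 g/mol) = 7.07 × 10^-20 M.
Sb2S3(s) ⇌ 2 Sb^3+(aq) + 3 S^2-(aq)
Let s = molar solubility. Then [Sb^3+] = 2s and [S^2-] = 3s.
Ksp = [Sb^3+]^2[S^2-]^3
So Ksp = (2s)^2 × (3s)^3 = 108s^5
Ksp = 108 × (7.07 × 10^-20)^5 = 1.9 x 10^-94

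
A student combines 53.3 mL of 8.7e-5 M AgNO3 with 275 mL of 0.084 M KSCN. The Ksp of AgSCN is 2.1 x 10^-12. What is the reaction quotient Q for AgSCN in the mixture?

9.9 x 10^-7

Total volume = 53.3 + 275 = 328.3 mL.
[Ag^+] = 8.7 × 10^-5 × (53.3/328.3) = 1.41 x 10^-5 M
[SCN^-] = 8.4 × 10^-2 × (275/328.3) = 7.04 × 10^-2 M
AgSCN(s) ⇌ Ag^+ + SCN^-, so Q = [Ag^+][SCN^-]
Q = (1.41 × 10^-5)(7.04 × 10^-2) = 9.9 × 10^-7
Q > Ksp, so AgSCN will precipitate.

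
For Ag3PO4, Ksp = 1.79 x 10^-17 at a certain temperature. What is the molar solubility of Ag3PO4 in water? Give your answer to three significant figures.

2.85e-5 M

Ag3PO4(s) ⇌ 3 Ag^+ + PO4^3-
Ksp = [Ag^+]^3[PO4^3-]
If s mol/L of Ag3PO4 dissolves, [Ag^+] = 3s and [PO4^3-] = s.
Substituting: Ksp = (3s)^3s = 27s^4
s = (1.79 x 10^-17 / 27)^(1/4) = 2.85 x 10^-5 M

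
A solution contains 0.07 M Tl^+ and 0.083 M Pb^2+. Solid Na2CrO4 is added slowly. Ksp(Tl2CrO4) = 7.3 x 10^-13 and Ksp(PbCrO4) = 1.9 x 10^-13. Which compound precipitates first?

PbCrO4

Each salt begins to precipitate when Q = Ksp, i.e. when [CrO4^2-] reaches its threshold.
For Tl2CrO4: 7.3 x 10^-13 = (0.07)^2 × [CrO4^2-]  ⇒  [CrO4^2-] = 1.5 × 10^-10 M.
For PbCrO4: 1.9 x 10^-13 = 0.083 × [CrO4^2-]  ⇒  [CrO4^2-] = 2.3 × 10^-12 M.
The salt with the lower threshold [CrO4^2-] precipitates first: PbCrO4.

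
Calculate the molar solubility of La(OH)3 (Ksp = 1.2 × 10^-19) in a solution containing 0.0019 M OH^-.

La(OH)3(s) <=> La^3+(aq) + 3 OH^-(aq)
Ksp = [La^3+][OH^-]^3
Let s = moles of La(OH)3 that dissolve per litre. [La^3+] = s, [OH^-] = 0.0019 + 3s ≈ 0.0019 (since the OH^- already present dominates).
Ksp ≈ s × (0.0019)^3
s = 1.7 × 10^-11 M
Check: 3s = 5.2 x 10^-11 ≪ 0.0019, so the approximation is valid.

s ≈ 1.7 x 10^-11 M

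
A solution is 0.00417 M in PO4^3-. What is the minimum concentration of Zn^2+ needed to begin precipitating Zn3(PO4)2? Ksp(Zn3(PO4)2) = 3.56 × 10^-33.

5.89e-10 M

Zn3(PO4)2(s) ⇌ 3 Zn^2+(aq) + 2 PO4^3-(aq)
Ksp = [Zn^2+]^3[PO4^3-]^2
Precipitation begins when Q = Ksp. With [PO4^3-] = 0.00417 M:
3.56 × 10^-33 = (0.00417)^2 × [Zn^2+]^3
[Zn^2+] = (3.56 × 10^-33 / 1.739 × 10^-5)^(1/3) = 5.89 × 10^-10 M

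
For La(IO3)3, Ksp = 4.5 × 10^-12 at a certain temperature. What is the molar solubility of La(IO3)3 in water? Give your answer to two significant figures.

s ≈ 6.4 × 10^-4 M

La(IO3)3(s) ⇌ La^3+ + 3 IO3^-
Ksp = [La^3+][IO3^-]^3
With molar solubility s: [La^3+] = s, [IO3^-] = 3s.
So Ksp = s × (3s)^3 = 27s^4
s^4 = 4.5 × 10^-12 / 27, so s = 6.4 × 10^-4 M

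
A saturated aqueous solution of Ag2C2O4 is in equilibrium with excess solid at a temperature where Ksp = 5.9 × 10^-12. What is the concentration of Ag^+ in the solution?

Ag2C2O4(s) ⇌ 2 Ag^+(aq) + C2O4^2-(aq)
Ksp = [Ag^+]^2[C2O4^2-]
Let s = molar solubility. Then [Ag^+] = 2s and [C2O4^2-] = s.
Ksp = (2s)^2s = 4s^3
Solving, s = (5.9 × 10^-12/4)^(1/3) = 1.14 x 10^-4 M
[Ag^+] = 2s = 2.3 × 10^-4 M

2.3e-4 M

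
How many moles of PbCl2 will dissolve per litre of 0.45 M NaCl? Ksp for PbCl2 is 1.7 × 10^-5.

PbCl2(s) ⇌ Pb^2+(aq) + 2 Cl^-(aq)
Ksp = [Pb^2+][Cl^-]^2
Let s be the molar solubility in this solution. [Pb^2+] = s, [Cl^-] = 0.45 + 2s ≈ 0.45 (Ksp is small, so little additional dissolves).
Ksp ≈ s × (0.45)^2
s = 8.4 x 10^-5 M
Check: 2s = 1.7 x 10^-4 ≪ 0.45, so the approximation is valid.

s = 8.4 × 10^-5 M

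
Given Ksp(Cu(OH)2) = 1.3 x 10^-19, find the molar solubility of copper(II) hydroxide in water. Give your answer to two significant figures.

s = 3.2 x 10^-7 M

Cu(OH)2(s) ⇌ Cu^2+(aq) + 2 OH^-(aq)
Ksp = [Cu^2+][OH^-]^2
If s mol/L of Cu(OH)2 dissolves, [Cu^2+] = s and [OH^-] = 2s.
Substituting: Ksp = s(2s)^2 = 4s^3
s = (1.3 x 10^-19 / 4)^(1/3) = 3.2 x 10^-7 M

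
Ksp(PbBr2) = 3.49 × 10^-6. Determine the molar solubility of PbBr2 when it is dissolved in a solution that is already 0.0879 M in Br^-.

4.52 x 10^-4 M

PbBr2(s) <=> Pb^2+(aq) + 2 Br^-(aq)
Ksp = [Pb^2+][Br^-]^2
Let s be the molar solubility in this solution. [Pb^2+] = s, [Br^-] = 0.0879 + 2s ≈ 0.0879 (common-ion effect: Br^- is already 0.0879 M).
Ksp ≈ s × (0.0879)^2
s = 4.52 × 10^-4 M
Check: 2s = 9.0 × 10^-4 ≪ 0.0879, so the approximation is valid.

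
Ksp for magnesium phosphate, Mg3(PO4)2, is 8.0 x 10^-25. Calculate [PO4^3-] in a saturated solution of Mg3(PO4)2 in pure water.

[PO4^3-] = 1.2 × 10^-5 M

Mg3(PO4)2(s) ⇌ 3 Mg^2+(aq) + 2 PO4^3-(aq)
Ksp = [Mg^2+]^3[PO4^3-]^2
If s mol/L of Mg3(PO4)2 dissolves, [Mg^2+] = 3s and [PO4^3-] = 2s.
Ksp = (3s)^3(2s)^2 = 108s^5
Solving, s = (8.0 x 10^-25/108)^(1/5) = 5.94 × 10^-6 M
[PO4^3-] = 2s = 1.2 × 10^-5 M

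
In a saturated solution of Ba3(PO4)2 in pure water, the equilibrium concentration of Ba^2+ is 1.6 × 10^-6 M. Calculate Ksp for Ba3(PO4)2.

4.7 × 10^-30

Ba3(PO4)2(s) ⇌ 3 Ba^2+ + 2 PO4^3-
Stoichiometry gives [PO4^3-] = (2/3)[Ba^2+] = 1.07 × 10^-6 M.
Ksp = [Ba^2+]^3[PO4^3-]^2
Ksp = (1.6 x 10^-6)^3 × (1.07 x 10^-6)^2 = 4.7 × 10^-30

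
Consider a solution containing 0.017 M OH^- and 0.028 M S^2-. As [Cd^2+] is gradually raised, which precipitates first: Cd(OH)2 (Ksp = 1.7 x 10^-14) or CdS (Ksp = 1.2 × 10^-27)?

CdS

Precipitation of each salt starts when its ion product equals its Ksp.
For Cd(OH)2: 1.7 x 10^-14 = (0.017)^2 × [Cd^2+]  ⇒  [Cd^2+] = 5.9 x 10^-11 M.
For CdS: 1.2 × 10^-27 = 0.028 × [Cd^2+]  ⇒  [Cd^2+] = 4.3 x 10^-26 M.
The salt with the lower threshold [Cd^2+] precipitates first: CdS.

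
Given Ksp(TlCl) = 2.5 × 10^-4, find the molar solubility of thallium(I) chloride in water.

TlCl(s) ⇌ Tl^+(aq) + Cl^-(aq)
Ksp = [Tl^+][Cl^-]
Let s = molar solubility. Then [Tl^+] = s and [Cl^-] = s.
Ksp = s × s = s^2
s = (2.5 × 10^-4)^(1/2) = 1.6 × 10^-2 M

s ≈ 1.6e-2 M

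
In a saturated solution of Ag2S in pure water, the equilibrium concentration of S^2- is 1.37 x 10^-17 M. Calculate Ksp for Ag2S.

Ag2S(s) <=> 2 Ag^+(aq) + S^2-(aq)
Stoichiometry gives [Ag^+] = (2/1)[S^2-] = 2.740 × 10^-17 M.
Ksp = [Ag^+]^2[S^2-]
Ksp = (2.740 × 10^-17)^2 × 1.37 × 10^-17 = 1.03 × 10^-50

Ksp ≈ 1.03 × 10^-50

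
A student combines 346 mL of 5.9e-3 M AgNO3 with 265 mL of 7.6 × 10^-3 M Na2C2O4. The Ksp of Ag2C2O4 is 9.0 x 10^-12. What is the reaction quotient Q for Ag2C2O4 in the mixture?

3.7 × 10^-8

Total volume = 346 + 265 = 611 mL.
[Ag^+] = 5.9 × 10^-3 × (346/611) = 3.34 x 10^-3 M
[C2O4^2-] = 7.6 × 10^-3 × (265/611) = 3.30 × 10^-3 M
Ag2C2O4(s) ⇌ 2 Ag^+(aq) + C2O4^2-(aq), so Q = [Ag^+]^2[C2O4^2-]
Q = (3.34 x 10^-3)^2(3.30 x 10^-3) = 3.7 × 10^-8
Q > Ksp, so Ag2C2O4 will precipitate.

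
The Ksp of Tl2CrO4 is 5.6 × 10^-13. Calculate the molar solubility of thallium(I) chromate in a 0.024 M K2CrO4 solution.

Tl2CrO4(s) <=> 2 Tl^+(aq) + CrO4^2-(aq)
Ksp = [Tl^+]^2[CrO4^2-]
If s mol/L dissolves here, [Tl^+] = 2s, [CrO4^2-] = 0.024 + s ≈ 0.024 (Ksp is small, so little additional dissolves).
Ksp ≈ (2s)^2 × 0.024
s = 2.4 × 10^-6 M
Check: s = 2.4 x 10^-6 ≪ 0.024, so the approximation is valid.

2.4 × 10^-6 M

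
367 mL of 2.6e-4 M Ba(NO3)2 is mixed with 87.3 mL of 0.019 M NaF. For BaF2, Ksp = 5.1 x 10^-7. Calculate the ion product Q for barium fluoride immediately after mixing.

Total volume = 367 + 87.3 = 454.3 mL.
[Ba^2+] = 2.6 x 10^-4 × (367/454.3) = 2.10 x 10^-4 M
[F^-] = 1.9 × 10^-2 × (87.3/454.3) = 3.65 × 10^-3 M
BaF2(s) ⇌ Ba^2+(aq) + 2 F^-(aq), so Q = [Ba^2+][F^-]^2
Q = (2.10 x 10^-4)(3.65 × 10^-3)^2 = 2.8 × 10^-9
Q < Ksp, so no precipitate of BaF2 forms.

2.8 × 10^-9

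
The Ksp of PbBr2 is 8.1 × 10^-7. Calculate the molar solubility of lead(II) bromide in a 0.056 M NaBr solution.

s ≈ 2.6 x 10^-4 M

PbBr2(s) ⇌ Pb^2+ + 2 Br^-
Ksp = [Pb^2+][Br^-]^2
If s mol/L dissolves here, [Pb^2+] = s, [Br^-] = 0.056 + 2s ≈ 0.056 (common-ion effect: Br^- is already 0.056 M).
Ksp ≈ s × (0.056)^2
s = 2.6 × 10^-4 M
Check: 2s = 5.2 × 10^-4 ≪ 0.056, so the approximation is valid.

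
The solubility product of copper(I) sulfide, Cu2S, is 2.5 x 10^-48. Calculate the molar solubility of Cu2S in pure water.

Cu2S(s) <=> 2 Cu^+(aq) + S^2-(aq)
Ksp = [Cu^+]^2[S^2-]
For each mole of Cu2S that dissolves: [Cu^+] = 2s, [S^2-] = s.
Ksp = (2s)^2s = 4s^3
s^3 = 2.5 x 10^-48 / 4, so s = 8.5 × 10^-17 M

s ≈ 8.5 × 10^-17 M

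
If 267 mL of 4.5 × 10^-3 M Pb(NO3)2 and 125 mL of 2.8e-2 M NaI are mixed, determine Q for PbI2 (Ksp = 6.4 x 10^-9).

Q = 2.4 × 10^-7

Total volume = 267 + 125 = 392 mL.
[Pb^2+] = 4.5 x 10^-3 × (267/392) = 3.07 x 10^-3 M
[I^-] = 2.8 × 10^-2 × (125/392) = 8.93 x 10^-3 M
PbI2(s) ⇌ Pb^2+(aq) + 2 I^-(aq), so Q = [Pb^2+][I^-]^2
Q = (3.07 x 10^-3)(8.93 × 10^-3)^2 = 2.4 × 10^-7
Q > Ksp, so PbI2 will precipitate.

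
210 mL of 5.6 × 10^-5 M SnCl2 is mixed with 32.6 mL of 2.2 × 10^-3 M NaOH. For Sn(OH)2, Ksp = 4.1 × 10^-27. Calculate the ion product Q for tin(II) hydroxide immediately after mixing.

4.2 × 10^-12

Total volume = 210 + 32.6 = 242.6 mL.
[Sn^2+] = 5.6 x 10^-5 × (210/242.6) = 4.85 × 10^-5 M
[OH^-] = 2.2 × 10^-3 × (32.6/242.6) = 2.96 × 10^-4 M
Sn(OH)2(s) <=> Sn^2+(aq) + 2 OH^-(aq), so Q = [Sn^2+][OH^-]^2
Q = (4.85 × 10^-5)(2.96 × 10^-4)^2 = 4.2 x 10^-12
Q > Ksp, so Sn(OH)2 will precipitate.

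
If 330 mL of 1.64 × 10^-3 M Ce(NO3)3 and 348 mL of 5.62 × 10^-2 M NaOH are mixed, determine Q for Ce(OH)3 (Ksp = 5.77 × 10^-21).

Q ≈ 1.92 x 10^-8

Total volume = 330 + 348 = 678 mL.
[Ce^3+] = 1.64 x 10^-3 × (330/678) = 7.982 x 10^-4 M
[OH^-] = 5.62 x 10^-2 × (348/678) = 2.885 x 10^-2 M
Ce(OH)3(s) <=> Ce^3+(aq) + 3 OH^-(aq), so Q = [Ce^3+][OH^-]^3
Q = (7.982 × 10^-4)(2.885 × 10^-2)^3 = 1.92 x 10^-8
Q > Ksp, so Ce(OH)3 will precipitate.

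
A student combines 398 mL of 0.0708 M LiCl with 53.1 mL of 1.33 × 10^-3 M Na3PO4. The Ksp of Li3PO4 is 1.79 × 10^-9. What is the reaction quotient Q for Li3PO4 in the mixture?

Q ≈ 3.82 × 10^-8

Total volume = 398 + 53.1 = 451.1 mL.
[Li^+] = 7.08 × 10^-2 × (398/451.1) = 6.247 × 10^-2 M
[PO4^3-] = 1.33 × 10^-3 × (53.1/451.1) = 1.566 × 10^-4 M
Li3PO4(s) ⇌ 3 Li^+(aq) + PO4^3-(aq), so Q = [Li^+]^3[PO4^3-]
Q = (6.247 × 10^-2)^3(1.566 × 10^-4) = 3.82 × 10^-8
Q > Ksp, so Li3PO4 will precipitate.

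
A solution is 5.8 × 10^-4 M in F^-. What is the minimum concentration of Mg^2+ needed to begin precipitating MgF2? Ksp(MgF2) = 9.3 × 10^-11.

MgF2(s) <=> Mg^2+(aq) + 2 F^-(aq)
Ksp = [Mg^2+][F^-]^2
Precipitation begins when Q = Ksp. With [F^-] = 5.8 × 10^-4 M:
9.3 × 10^-11 = (5.8 × 10^-4)^2 × [Mg^2+]
[Mg^2+] = (9.3 × 10^-11 / 3.36 × 10^-7) = 2.8 × 10^-4 M

[Mg^2+] ≈ 2.8 x 10^-4 M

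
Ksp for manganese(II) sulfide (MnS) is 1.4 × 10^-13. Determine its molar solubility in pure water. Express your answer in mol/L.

s = 3.7e-7 M

MnS(s) ⇌ Mn^2+ + S^2-
Ksp = [Mn^2+][S^2-]
If s mol/L of MnS dissolves, [Mn^2+] = s and [S^2-] = s.
Ksp = s^2
s = (1.4 × 10^-13)^(1/2) = 3.7 × 10^-7 M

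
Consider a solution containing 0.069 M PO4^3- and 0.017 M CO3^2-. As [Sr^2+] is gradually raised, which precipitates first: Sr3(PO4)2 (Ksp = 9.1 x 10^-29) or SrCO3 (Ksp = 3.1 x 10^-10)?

Precipitation of each salt starts when its ion product equals its Ksp.
For Sr3(PO4)2: 9.1 x 10^-29 = (0.069)^2 × [Sr^2+]^3  ⇒  [Sr^2+] = 2.7 × 10^-9 M.
For SrCO3: 3.1 x 10^-10 = 0.017 × [Sr^2+]  ⇒  [Sr^2+] = 1.8 x 10^-8 M.
The salt with the lower threshold [Sr^2+] precipitates first: Sr3(PO4)2.

Sr3(PO4)2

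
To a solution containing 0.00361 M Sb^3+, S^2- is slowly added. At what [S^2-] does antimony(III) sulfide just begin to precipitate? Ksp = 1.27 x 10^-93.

Sb2S3(s) ⇌ 2 Sb^3+ + 3 S^2-
Ksp = [Sb^3+]^2[S^2-]^3
Precipitation begins when Q = Ksp. With [Sb^3+] = 0.00361 M:
1.27 x 10^-93 = (0.00361)^2 × [S^2-]^3
[S^2-] = (1.27 x 10^-93 / 1.303 x 10^-5)^(1/3) = 4.60 × 10^-30 M

[S^2-] = 4.60 × 10^-30 M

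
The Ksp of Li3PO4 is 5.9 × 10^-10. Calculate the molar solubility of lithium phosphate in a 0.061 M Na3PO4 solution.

s ≈ 7.1 x 10^-4 M

Li3PO4(s) <=> 3 Li^+ + PO4^3-
Ksp = [Li^+]^3[PO4^3-]
Let s be the molar solubility in this solution. [Li^+] = 3s, [PO4^3-] = 0.061 + s ≈ 0.061 (common-ion effect: PO4^3- is already 0.061 M).
Ksp ≈ (3s)^3 × 0.061
s = 7.1 × 10^-4 M
Check: s = 7.1 × 10^-4 ≪ 0.061, so the approximation is valid.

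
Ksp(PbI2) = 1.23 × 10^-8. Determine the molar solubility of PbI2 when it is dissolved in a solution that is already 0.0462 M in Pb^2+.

s ≈ 2.58 × 10^-4 M

PbI2(s) ⇌ Pb^2+ + 2 I^-
Ksp = [Pb^2+][I^-]^2
Let s = moles of PbI2 that dissolve per litre. [Pb^2+] = 0.0462 + s ≈ 0.0462, [I^-] = 2s (since the Pb^2+ already present dominates).
Ksp ≈ 0.0462 × (2s)^2
s = 2.58 x 10^-4 M
Check: s = 2.6 × 10^-4 ≪ 0.0462, so the approximation is valid.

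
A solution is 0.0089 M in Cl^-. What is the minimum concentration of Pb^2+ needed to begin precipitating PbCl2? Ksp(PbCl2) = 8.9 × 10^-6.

PbCl2(s) ⇌ Pb^2+ + 2 Cl^-
Ksp = [Pb^2+][Cl^-]^2
Precipitation begins when Q = Ksp. With [Cl^-] = 0.0089 M:
8.9 × 10^-6 = (0.0089)^2 × [Pb^2+]
[Pb^2+] = (8.9 × 10^-6 / 7.92 × 10^-5) = 1.1 × 10^-1 M

[Pb^2+] ≈ 1.1 × 10^-1 M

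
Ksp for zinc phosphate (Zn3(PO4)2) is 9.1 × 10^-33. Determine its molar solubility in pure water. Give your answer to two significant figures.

s = 1.5 × 10^-7 M

Zn3(PO4)2(s) ⇌ 3 Zn^2+ + 2 PO4^3-
Ksp = [Zn^2+]^3[PO4^3-]^2
Let s = molar solubility. Then [Zn^2+] = 3s and [PO4^3-] = 2s.
Substituting: Ksp = (3s)^3(2s)^2 = 108s^5
s^5 = 9.1 × 10^-33 / 108, so s = 1.5 × 10^-7 M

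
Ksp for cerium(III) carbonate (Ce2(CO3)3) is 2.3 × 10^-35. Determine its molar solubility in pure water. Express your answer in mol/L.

s = 4.6 × 10^-8 M

Ce2(CO3)3(s) ⇌ 2 Ce^3+ + 3 CO3^2-
Ksp = [Ce^3+]^2[CO3^2-]^3
With molar solubility s: [Ce^3+] = 2s, [CO3^2-] = 3s.
Ksp = (2s)^2(3s)^3 = 108s^5
Solving, s = (2.3 × 10^-35/108)^(1/5) = 4.6 × 10^-8 M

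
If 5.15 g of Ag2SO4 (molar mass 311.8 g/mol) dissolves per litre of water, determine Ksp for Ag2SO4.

Molar solubility s = (5.15 g/L) / (311.8 g/mol) = 1.652 × 10^-2 M.
Ag2SO4(s) <=> 2 Ag^+ + SO4^2-
Let s = molar solubility. Then [Ag^+] = 2s and [SO4^2-] = s.
Ksp = [Ag^+]^2[SO4^2-]
Ksp = (2s)^2s = 4s^3
Ksp = 4 × (1.652 × 10^-2)^3 = 1.80 x 10^-5

Ksp ≈ 1.80e-5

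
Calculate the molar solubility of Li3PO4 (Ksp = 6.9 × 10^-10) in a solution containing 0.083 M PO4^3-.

Li3PO4(s) <=> 3 Li^+(aq) + PO4^3-(aq)
Ksp = [Li^+]^3[PO4^3-]
Let s be the molar solubility in this solution. [Li^+] = 3s, [PO4^3-] = 0.083 + s ≈ 0.083 (Ksp is small, so little additional dissolves).
Ksp ≈ (3s)^3 × 0.083
s = 6.8 x 10^-4 M
Check: s = 6.8 × 10^-4 ≪ 0.083, so the approximation is valid.

6.8 × 10^-4 M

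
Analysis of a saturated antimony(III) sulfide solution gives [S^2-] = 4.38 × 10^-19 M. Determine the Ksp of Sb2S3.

7.16e-93

Sb2S3(s) ⇌ 2 Sb^3+ + 3 S^2-
Stoichiometry gives [Sb^3+] = (2/3)[S^2-] = 2.920 × 10^-19 M.
Ksp = [Sb^3+]^2[S^2-]^3
Ksp = (2.920 x 10^-19)^2 × (4.38 × 10^-19)^3 = 7.16 × 10^-93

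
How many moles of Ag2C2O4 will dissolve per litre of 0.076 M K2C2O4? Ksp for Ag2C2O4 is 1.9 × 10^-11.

Ag2C2O4(s) ⇌ 2 Ag^+ + C2O4^2-
Ksp = [Ag^+]^2[C2O4^2-]
If s mol/L dissolves here, [Ag^+] = 2s, [C2O4^2-] = 0.076 + s ≈ 0.076 (Ksp is small, so little additional dissolves).
Ksp ≈ (2s)^2 × 0.076
s = 7.9 x 10^-6 M
Check: s = 7.9 × 10^-6 ≪ 0.076, so the approximation is valid.

s = 7.9 × 10^-6 M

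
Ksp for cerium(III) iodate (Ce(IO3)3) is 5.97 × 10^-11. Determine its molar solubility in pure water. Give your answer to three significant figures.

Ce(IO3)3(s) ⇌ Ce^3+ + 3 IO3^-
Ksp = [Ce^3+][IO3^-]^3
If s mol/L of Ce(IO3)3 dissolves, [Ce^3+] = s and [IO3^-] = 3s.
So Ksp = s × (3s)^3 = 27s^4
Solving, s = (5.97 × 10^-11/27)^(1/4) = 1.22 × 10^-3 M

s ≈ 1.22 × 10^-3 M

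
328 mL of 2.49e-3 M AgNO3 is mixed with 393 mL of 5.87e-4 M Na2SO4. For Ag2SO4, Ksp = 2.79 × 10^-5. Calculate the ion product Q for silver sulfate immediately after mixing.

4.11 × 10^-10

Total volume = 328 + 393 = 721 mL.
[Ag^+] = 2.49 × 10^-3 × (328/721) = 1.133 x 10^-3 M
[SO4^2-] = 5.87 × 10^-4 × (393/721) = 3.200 x 10^-4 M
Ag2SO4(s) ⇌ 2 Ag^+ + SO4^2-, so Q = [Ag^+]^2[SO4^2-]
Q = (1.133 × 10^-3)^2(3.200 x 10^-4) = 4.11 x 10^-10
Q < Ksp, so no precipitate of Ag2SO4 forms.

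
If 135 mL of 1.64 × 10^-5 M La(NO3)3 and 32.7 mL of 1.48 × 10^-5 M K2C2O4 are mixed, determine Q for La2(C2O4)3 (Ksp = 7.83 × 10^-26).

Total volume = 135 + 32.7 = 167.7 mL.
[La^3+] = 1.64 × 10^-5 × (135/167.7) = 1.320 × 10^-5 M
[C2O4^2-] = 1.48 × 10^-5 × (32.7/167.7) = 2.886 × 10^-6 M
La2(C2O4)3(s) <=> 2 La^3+(aq) + 3 C2O4^2-(aq), so Q = [La^3+]^2[C2O4^2-]^3
Q = (1.320 × 10^-5)^2(2.886 × 10^-6)^3 = 4.19 × 10^-27
Q < Ksp, so no precipitate of La2(C2O4)3 forms.

Q = 4.19 x 10^-27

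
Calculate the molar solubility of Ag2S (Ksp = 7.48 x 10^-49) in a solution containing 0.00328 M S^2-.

Ag2S(s) ⇌ 2 Ag^+ + S^2-
Ksp = [Ag^+]^2[S^2-]
Let s be the molar solubility in this solution. [Ag^+] = 2s, [S^2-] = 0.00328 + s ≈ 0.00328 (common-ion effect: S^2- is already 0.00328 M).
Ksp ≈ (2s)^2 × 0.00328
s = 7.55 × 10^-24 M
Check: s = 7.6 x 10^-24 ≪ 0.00328, so the approximation is valid.

7.55 × 10^-24 M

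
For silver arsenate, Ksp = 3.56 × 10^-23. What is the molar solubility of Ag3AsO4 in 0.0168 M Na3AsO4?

Ag3AsO4(s) ⇌ 3 Ag^+(aq) + AsO4^3-(aq)
Ksp = [Ag^+]^3[AsO4^3-]
Let s = moles of Ag3AsO4 that dissolve per litre. [Ag^+] = 3s, [AsO4^3-] = 0.0168 + s ≈ 0.0168 (since AsO4^3- from Na3AsO4 dominates).
Ksp ≈ (3s)^3 × 0.0168
s = 4.28 × 10^-8 M
Check: s = 4.3 x 10^-8 ≪ 0.0168, so the approximation is valid.

s = 4.28e-8 M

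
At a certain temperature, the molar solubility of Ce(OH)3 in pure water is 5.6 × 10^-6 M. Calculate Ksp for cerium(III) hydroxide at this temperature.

Ce(OH)3(s) ⇌ Ce^3+(aq) + 3 OH^-(aq)
For each mole of Ce(OH)3 that dissolves: [Ce^3+] = s, [OH^-] = 3s.
Ksp = [Ce^3+][OH^-]^3
Substituting: Ksp = s(3s)^3 = 27s^4
Ksp = 27 × (5.6 × 10^-6)^4 = 2.7 × 10^-20

2.7 × 10^-20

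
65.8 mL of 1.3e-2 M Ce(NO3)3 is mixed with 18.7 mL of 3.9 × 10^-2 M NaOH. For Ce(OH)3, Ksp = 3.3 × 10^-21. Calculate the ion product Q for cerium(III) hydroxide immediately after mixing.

6.5 × 10^-9

Total volume = 65.8 + 18.7 = 84.5 mL.
[Ce^3+] = 1.3 × 10^-2 × (65.8/84.5) = 1.01 x 10^-2 M
[OH^-] = 3.9 × 10^-2 × (18.7/84.5) = 8.63 x 10^-3 M
Ce(OH)3(s) ⇌ Ce^3+ + 3 OH^-, so Q = [Ce^3+][OH^-]^3
Q = (1.01 × 10^-2)(8.63 × 10^-3)^3 = 6.5 × 10^-9
Q > Ksp, so Ce(OH)3 will precipitate.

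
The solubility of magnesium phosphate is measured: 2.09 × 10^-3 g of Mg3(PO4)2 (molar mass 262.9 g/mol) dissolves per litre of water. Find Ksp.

Molar solubility s = (2.09 × 10^-3 g/L) / (262.9 g/mol) = 7.950 × 10^-6 M.
Mg3(PO4)2(s) ⇌ 3 Mg^2+ + 2 PO4^3-
If s mol/L of Mg3(PO4)2 dissolves, [Mg^2+] = 3s and [PO4^3-] = 2s.
Ksp = [Mg^2+]^3[PO4^3-]^2
Ksp = (3s)^3(2s)^2 = 108s^5
Ksp = 108 × (7.950 x 10^-6)^5 = 3.43 x 10^-24

3.43e-24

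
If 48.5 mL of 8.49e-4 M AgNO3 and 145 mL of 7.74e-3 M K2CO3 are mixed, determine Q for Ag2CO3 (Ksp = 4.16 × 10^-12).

Q ≈ 2.63 × 10^-10

Total volume = 48.5 + 145 = 193.5 mL.
[Ag^+] = 8.49 × 10^-4 × (48.5/193.5) = 2.128 × 10^-4 M
[CO3^2-] = 7.74 x 10^-3 × (145/193.5) = 5.800 x 10^-3 M
Ag2CO3(s) ⇌ 2 Ag^+ + CO3^2-, so Q = [Ag^+]^2[CO3^2-]
Q = (2.128 x 10^-4)^2(5.800 × 10^-3) = 2.63 x 10^-10
Q > Ksp, so Ag2CO3 will precipitate.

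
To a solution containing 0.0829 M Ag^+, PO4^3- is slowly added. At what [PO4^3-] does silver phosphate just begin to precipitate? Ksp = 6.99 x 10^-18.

Ag3PO4(s) ⇌ 3 Ag^+(aq) + PO4^3-(aq)
Ksp = [Ag^+]^3[PO4^3-]
Precipitation begins when Q = Ksp. With [Ag^+] = 0.0829 M:
6.99 x 10^-18 = (0.0829)^3 × [PO4^3-]
[PO4^3-] = (6.99 x 10^-18 / 5.697 × 10^-4) = 1.23 x 10^-14 M

[PO4^3-] = 1.23 × 10^-14 M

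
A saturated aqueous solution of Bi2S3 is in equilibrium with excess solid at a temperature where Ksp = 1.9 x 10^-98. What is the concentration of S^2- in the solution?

[S^2-] ≈ 3.4e-20 M

Bi2S3(s) ⇌ 2 Bi^3+(aq) + 3 S^2-(aq)
Ksp = [Bi^3+]^2[S^2-]^3
Let s = molar solubility. Then [Bi^3+] = 2s and [S^2-] = 3s.
Ksp = (2s)^2(3s)^3 = 108s^5
s^5 = 1.9 x 10^-98 / 108, so s = 1.12 × 10^-20 M
[S^2-] = 3s = 3.4 × 10^-20 M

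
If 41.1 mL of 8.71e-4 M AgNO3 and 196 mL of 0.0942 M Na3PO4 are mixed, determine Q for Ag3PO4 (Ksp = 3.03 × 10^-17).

Total volume = 41.1 + 196 = 237.1 mL.
[Ag^+] = 8.71 × 10^-4 × (41.1/237.1) = 1.510 x 10^-4 M
[PO4^3-] = 9.42 × 10^-2 × (196/237.1) = 7.787 x 10^-2 M
Ag3PO4(s) ⇌ 3 Ag^+(aq) + PO4^3-(aq), so Q = [Ag^+]^3[PO4^3-]
Q = (1.510 x 10^-4)^3(7.787 x 10^-2) = 2.68 × 10^-13
Q > Ksp, so Ag3PO4 will precipitate.

2.68 x 10^-13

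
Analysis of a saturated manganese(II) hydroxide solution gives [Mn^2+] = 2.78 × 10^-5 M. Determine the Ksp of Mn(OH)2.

Mn(OH)2(s) ⇌ Mn^2+(aq) + 2 OH^-(aq)
Stoichiometry gives [OH^-] = (2/1)[Mn^2+] = 5.560 × 10^-5 M.
Ksp = [Mn^2+][OH^-]^2
Ksp = 2.78 x 10^-5 × (5.560 x 10^-5)^2 = 8.59 × 10^-14

Ksp ≈ 8.59e-14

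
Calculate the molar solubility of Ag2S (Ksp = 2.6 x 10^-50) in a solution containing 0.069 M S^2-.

Ag2S(s) <=> 2 Ag^+ + S^2-
Ksp = [Ag^+]^2[S^2-]
Let s = moles of Ag2S that dissolve per litre. [Ag^+] = 2s, [S^2-] = 0.069 + s ≈ 0.069 (since the S^2- already present dominates).
Ksp ≈ (2s)^2 × 0.069
s = 3.1 × 10^-25 M
Check: s = 3.1 × 10^-25 ≪ 0.069, so the approximation is valid.

s ≈ 3.1 × 10^-25 M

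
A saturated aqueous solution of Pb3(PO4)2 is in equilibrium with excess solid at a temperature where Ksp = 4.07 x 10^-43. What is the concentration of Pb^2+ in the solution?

Pb3(PO4)2(s) <=> 3 Pb^2+(aq) + 2 PO4^3-(aq)
Ksp = [Pb^2+]^3[PO4^3-]^2
With molar solubility s: [Pb^2+] = 3s, [PO4^3-] = 2s.
Substituting: Ksp = (3s)^3(2s)^2 = 108s^5
s^5 = 4.07 x 10^-43 / 108, so s = 1.304 × 10^-9 M
[Pb^2+] = 3s = 3.91 × 10^-9 M

[Pb^2+] = 3.91 × 10^-9 M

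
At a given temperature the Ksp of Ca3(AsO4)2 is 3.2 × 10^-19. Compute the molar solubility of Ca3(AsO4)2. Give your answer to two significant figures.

Ca3(AsO4)2(s) ⇌ 3 Ca^2+ + 2 AsO4^3-
Ksp = [Ca^2+]^3[AsO4^3-]^2
For each mole of Ca3(AsO4)2 that dissolves: [Ca^2+] = 3s, [AsO4^3-] = 2s.
So Ksp = (3s)^3 × (2s)^2 = 108s^5
Solving, s = (3.2 × 10^-19/108)^(1/5) = 7.8 × 10^-5 M

7.8 × 10^-5 M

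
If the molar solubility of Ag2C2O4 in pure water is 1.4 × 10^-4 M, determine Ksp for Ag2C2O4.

Ksp = 1.1 × 10^-11

Ag2C2O4(s) <=> 2 Ag^+(aq) + C2O4^2-(aq)
Let s = molar solubility. Then [Ag^+] = 2s and [C2O4^2-] = s.
Ksp = [Ag^+]^2[C2O4^2-]
So Ksp = (2s)^2 × s = 4s^3
With s = 1.4 x 10^-4: Ksp = 1.1 × 10^-11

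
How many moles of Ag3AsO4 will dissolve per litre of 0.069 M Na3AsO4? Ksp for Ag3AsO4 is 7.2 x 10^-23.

Ag3AsO4(s) ⇌ 3 Ag^+ + AsO4^3-
Ksp = [Ag^+]^3[AsO4^3-]
Let s = moles of Ag3AsO4 that dissolve per litre. [Ag^+] = 3s, [AsO4^3-] = 0.069 + s ≈ 0.069 (since AsO4^3- from Na3AsO4 dominates).
Ksp ≈ (3s)^3 × 0.069
s = 3.4 × 10^-8 M
Check: s = 3.4 x 10^-8 ≪ 0.069, so the approximation is valid.

s ≈ 3.4 × 10^-8 M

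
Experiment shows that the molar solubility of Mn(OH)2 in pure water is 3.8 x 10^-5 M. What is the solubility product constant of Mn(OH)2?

Mn(OH)2(s) ⇌ Mn^2+ + 2 OH^-
With molar solubility s: [Mn^2+] = s, [OH^-] = 2s.
Ksp = [Mn^2+][OH^-]^2
So Ksp = s × (2s)^2 = 4s^3
Ksp = 4 × (3.8 × 10^-5)^3 = 2.2 x 10^-13

2.2e-13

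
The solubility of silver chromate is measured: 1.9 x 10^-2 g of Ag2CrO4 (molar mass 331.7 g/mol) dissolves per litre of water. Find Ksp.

Molar solubility s = (1.9 x 10^-2 g/L) / (331.7 g/mol) = 5.73 × 10^-5 M.
Ag2CrO4(s) ⇌ 2 Ag^+(aq) + CrO4^2-(aq)
If s mol/L of Ag2CrO4 dissolves, [Ag^+] = 2s and [CrO4^2-] = s.
Ksp = [Ag^+]^2[CrO4^2-]
Substituting: Ksp = (2s)^2s = 4s^3
With s = 5.73 x 10^-5: Ksp = 7.5 × 10^-13

Ksp ≈ 7.5 x 10^-13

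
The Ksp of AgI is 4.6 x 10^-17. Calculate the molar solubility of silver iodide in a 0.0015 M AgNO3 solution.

s = 3.1 × 10^-14 M

AgI(s) ⇌ Ag^+ + I^-
Ksp = [Ag^+][I^-]
If s mol/L dissolves here, [Ag^+] = 0.0015 + s ≈ 0.0015, [I^-] = s (common-ion effect: Ag^+ is already 0.0015 M).
Ksp ≈ 0.0015 × s
s = 3.1 × 10^-14 M
Check: s = 3.1 x 10^-14 ≪ 0.0015, so the approximation is valid.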